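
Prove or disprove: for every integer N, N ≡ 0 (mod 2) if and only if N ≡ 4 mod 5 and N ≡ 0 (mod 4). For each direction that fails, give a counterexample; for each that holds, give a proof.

(⇒) fails; (⇐) holds.

[⇒] This fails: N = 0 gives 0 ≡ 0 (mod 2) but 0 ≡ 0 (mod 5), so the conjunction on the right does not hold.

[⇐] Conversely, if N ≡ 4 (mod 5) and N ≡ 0 (mod 4), then by the Chinese remainder theorem N ≡ 4 (mod 20). Since 4 ≡ 0 (mod 2) and 2 ∣ 20, we get N ≡ 0 (mod 2).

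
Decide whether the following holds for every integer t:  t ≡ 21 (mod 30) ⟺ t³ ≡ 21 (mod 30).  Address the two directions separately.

Both implications hold.

[⇒] Suppose t ≡ 21 (mod 30). Write t = 30j + 21. Then (30j + 21)³ = 27000j³ + 56700j² + 39690j + 9261 = 30(900j³ + 1890j² + 1323j + 308) + 21, so t³ ≡ 21 (mod 30).

[⇐] Conversely, suppose t³ ≡ 21 (mod 30). The only residue r in {0, …, 29} with r³ ≡ 21 (mod 30) is r = 21, so t ≡ 21 (mod 30).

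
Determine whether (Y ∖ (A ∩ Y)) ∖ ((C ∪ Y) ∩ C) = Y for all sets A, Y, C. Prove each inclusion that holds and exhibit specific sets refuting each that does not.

Forward inclusion. Let x ∈ (Y ∖ (A ∩ Y)) ∖ ((C ∪ Y) ∩ C). Then x ∈ Y and x ∉ A, C, from which x ∈ Y.

Reverse inclusion. This inclusion fails. Take A = {1}, Y = {1}, C = ∅; then 1 ∈ Y but 1 ∉ (Y ∖ (A ∩ Y)) ∖ ((C ∪ Y) ∩ C).

Only the forward inclusion holds.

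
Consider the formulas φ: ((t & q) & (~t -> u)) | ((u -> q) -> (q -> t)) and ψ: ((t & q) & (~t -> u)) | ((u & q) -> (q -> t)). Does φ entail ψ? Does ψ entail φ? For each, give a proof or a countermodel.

[⇒] Assume the antecedent. If q is true, the antecedent forces (q = T, t = T, u = F) or (q = T, t = T, u = T), and the consequent holds there. If q is false, the consequent reduces to true regardless of the other variables. Either way the consequent holds.

[⇐] This fails. Under q = T, t = F, u = F, the left side is false but the right side is true.

Only the forward direction holds.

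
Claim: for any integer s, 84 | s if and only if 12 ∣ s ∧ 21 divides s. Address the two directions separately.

Both implications hold.

(⇒) If 84 ∣ s, write s = 84q. Since 84 = 7·12, s = 12·(7q), so 12 ∣ s; and since 84 = 4·21, s = 21·(4q), so 21 ∣ s.

(⇐) Suppose 12 ∣ s and 21 ∣ s. Any common multiple of 12 and 21 is a multiple of their lcm; here lcm(12, 21) = 12·21/gcd(12, 21) = 252/3 = 84, so 84 ∣ s.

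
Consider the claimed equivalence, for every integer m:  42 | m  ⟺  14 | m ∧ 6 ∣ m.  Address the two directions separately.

[⇒] If 42 ∣ m, write m = 42q. Since 42 = 3·14, m = 14·(3q), so 14 ∣ m; and since 42 = 7·6, m = 6·(7q), so 6 ∣ m.

[⇐] Suppose 14 ∣ m and 6 ∣ m. Any common multiple of 14 and 6 is a multiple of their lcm; here lcm(14, 6) = 14·6/gcd(14, 6) = 84/2 = 42, so 42 ∣ m.

Both directions hold; the statement is true.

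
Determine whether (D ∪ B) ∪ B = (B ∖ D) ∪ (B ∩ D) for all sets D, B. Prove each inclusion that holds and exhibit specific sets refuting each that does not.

Only the reverse inclusion holds.

(⟸) Let x ∈ (B ∖ D) ∪ (B ∩ D). Then either x ∈ B and x ∉ D; or x ∈ D ∩ B. In each case x ∈ (D ∪ B) ∪ B, so (B ∖ D) ∪ (B ∩ D) ⊆ (D ∪ B) ∪ B.

(⟹) This inclusion fails. Take D = {1}, B = ∅; then 1 ∈ (D ∪ B) ∪ B but 1 ∉ (B ∖ D) ∪ (B ∩ D).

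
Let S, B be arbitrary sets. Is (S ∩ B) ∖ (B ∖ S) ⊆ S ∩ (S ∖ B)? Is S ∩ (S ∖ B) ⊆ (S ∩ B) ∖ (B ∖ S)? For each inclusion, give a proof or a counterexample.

Both inclusions fail.

(⊆) This inclusion fails. Take S = {1}, B = {1}; then 1 ∈ (S ∩ B) ∖ (B ∖ S) but 1 ∉ S ∩ (S ∖ B).

(⊇) This inclusion fails. Take S = {1}, B = ∅; then 1 ∈ S ∩ (S ∖ B) but 1 ∉ (S ∩ B) ∖ (B ∖ S).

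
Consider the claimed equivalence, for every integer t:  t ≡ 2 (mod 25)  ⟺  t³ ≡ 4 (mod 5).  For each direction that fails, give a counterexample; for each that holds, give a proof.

[⇒] This fails: take t = 2. Then 2 ≡ 2 (mod 25), but 2³ = 8 ≡ 3 (mod 5), not 4.

[⇐] This fails: take t = 4. Then 4³ = 64 ≡ 4 (mod 5), yet 4 ≡ 4 (mod 25), not 2.

Neither implication holds.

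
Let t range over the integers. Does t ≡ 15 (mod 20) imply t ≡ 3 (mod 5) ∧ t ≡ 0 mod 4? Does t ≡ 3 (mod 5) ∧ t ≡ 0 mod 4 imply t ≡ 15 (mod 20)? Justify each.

(⟹) This fails: t = 15 gives 15 ≡ 15 (mod 20) but 15 ≡ 0 (mod 5), so the conjunction on the right does not hold.

(⟸) This fails: t = 8 satisfies both congruences on the right (8 ≡ 3 mod 5 and 8 ≡ 0 mod 4) yet 8 ≡ 8 (mod 20), not 15.

Neither direction holds.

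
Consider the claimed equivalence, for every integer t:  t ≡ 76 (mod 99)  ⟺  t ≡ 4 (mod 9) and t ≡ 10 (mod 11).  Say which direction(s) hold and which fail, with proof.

Forward direction. Suppose t ≡ 76 (mod 99); write t = 99j + 76. Since 9 ∣ 99, reducing mod 9 gives t ≡ 76 ≡ 4 (mod 9); since 11 ∣ 99, reducing mod 11 gives t ≡ 76 ≡ 10 (mod 11).

Converse. If t ≡ 4 (mod 9) and t ≡ 10 (mod 11), then by the Chinese remainder theorem t ≡ 76 (mod 99). This is exactly t ≡ 76 (mod 99).

Equivalent; both directions hold.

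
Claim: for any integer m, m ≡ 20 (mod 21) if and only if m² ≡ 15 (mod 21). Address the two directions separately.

(⇒) fails and (⇐) fails.

(⇒) This fails: take m = 20. Then 20 ≡ 20 (mod 21), but 20² = 400 ≡ 1 (mod 21), not 15.

(⇐) This fails: take m = 6. Then 6² = 36 ≡ 15 (mod 21), yet 6 ≡ 6 (mod 21), not 20.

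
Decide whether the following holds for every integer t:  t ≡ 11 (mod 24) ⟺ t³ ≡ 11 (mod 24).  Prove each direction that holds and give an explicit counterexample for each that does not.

The biconditional holds.

[⇐] Suppose t³ ≡ 11 (mod 24). The only residue r in {0, …, 23} with r³ ≡ 11 (mod 24) is r = 11, so t ≡ 11 (mod 24).

[⇒] Suppose t ≡ 11 (mod 24). Write t = 24j + 11. Then (24j + 11)³ = 13824j³ + 19008j² + 8712j + 1331 = 24(576j³ + 792j² + 363j + 55) + 11, so t³ ≡ 11 (mod 24).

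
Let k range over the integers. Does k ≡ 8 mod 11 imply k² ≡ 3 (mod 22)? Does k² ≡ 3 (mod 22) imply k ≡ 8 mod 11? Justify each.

(→) This fails: take k = 8. Then 8 ≡ 8 (mod 11), but 8² = 64 ≡ 20 (mod 22), not 3.

(←) This fails: take k = 5. Then 5² = 25 ≡ 3 (mod 22), yet 5 ≡ 5 (mod 11), not 8.

Neither implication holds.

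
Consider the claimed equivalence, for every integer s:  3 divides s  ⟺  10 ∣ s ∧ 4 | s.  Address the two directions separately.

Both directions fail.

(⇒) This fails: take s = 3. Certainly 3 ∣ 3, but 10 ∤ 3.

(⇐) This fails: take s = 20. Both 10 ∣ 20 and 4 ∣ 20, yet 20 is not a multiple of 3 (since 20 = 6·3 + 2), so 3 ∤ 20.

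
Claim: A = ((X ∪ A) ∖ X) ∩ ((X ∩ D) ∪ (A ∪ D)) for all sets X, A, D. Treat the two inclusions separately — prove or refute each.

Only the reverse inclusion holds.

(⟹) This inclusion fails. Take X = {1}, A = {1}, D = ∅; then 1 ∈ A but 1 ∉ ((X ∪ A) ∖ X) ∩ ((X ∩ D) ∪ (A ∪ D)).

(⟸) Let x ∈ ((X ∪ A) ∖ X) ∩ ((X ∩ D) ∪ (A ∪ D)). Then either x ∈ A and x ∉ X, D; or x ∈ A ∩ D and x ∉ X. In each case x ∈ A, so ((X ∪ A) ∖ X) ∩ ((X ∩ D) ∪ (A ∪ D)) ⊆ A.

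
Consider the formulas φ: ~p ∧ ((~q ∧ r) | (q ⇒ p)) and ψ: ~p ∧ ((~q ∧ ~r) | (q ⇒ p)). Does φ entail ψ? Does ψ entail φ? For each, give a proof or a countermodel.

Both directions hold; the statement is true.

(⟹) Assume the antecedent. If r is true, the antecedent forces (r = T, p = F, q = F), and ~p ∧ ((~q ∧ ~r) | (q ⇒ p)) holds there. If r is false, the antecedent forces (r = F, p = F, q = F), and ~p ∧ ((~q ∧ ~r) | (q ⇒ p)) holds there. Either way ~p ∧ ((~q ∧ ~r) | (q ⇒ p)) holds.

(⟸) Assume the antecedent. If r is true, the antecedent forces (r = T, p = F, q = F), and ~p ∧ ((~q ∧ r) | (q ⇒ p)) holds there. If r is false, the antecedent forces (r = F, p = F, q = F), and ~p ∧ ((~q ∧ r) | (q ⇒ p)) holds there. Either way ~p ∧ ((~q ∧ r) | (q ⇒ p)) holds.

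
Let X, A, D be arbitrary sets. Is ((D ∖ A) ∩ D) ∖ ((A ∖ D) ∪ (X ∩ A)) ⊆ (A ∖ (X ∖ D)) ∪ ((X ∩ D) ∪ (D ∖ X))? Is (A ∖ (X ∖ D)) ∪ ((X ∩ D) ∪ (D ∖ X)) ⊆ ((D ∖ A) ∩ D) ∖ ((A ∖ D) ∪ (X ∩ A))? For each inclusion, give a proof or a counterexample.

(⊆) Let x ∈ ((D ∖ A) ∩ D) ∖ ((A ∖ D) ∪ (X ∩ A)). Then either x ∈ D and x ∉ X, A; or x ∈ X ∩ D and x ∉ A. In each case x ∈ (A ∖ (X ∖ D)) ∪ ((X ∩ D) ∪ (D ∖ X)), so ((D ∖ A) ∩ D) ∖ ((A ∖ D) ∪ (X ∩ A)) ⊆ (A ∖ (X ∖ D)) ∪ ((X ∩ D) ∪ (D ∖ X)).

(⊇) This inclusion fails. Take X = ∅, A = {1}, D = ∅; then 1 ∈ (A ∖ (X ∖ D)) ∪ ((X ∩ D) ∪ (D ∖ X)) but 1 ∉ ((D ∖ A) ∩ D) ∖ ((A ∖ D) ∪ (X ∩ A)).

The sets are not equal: only the forward inclusion holds.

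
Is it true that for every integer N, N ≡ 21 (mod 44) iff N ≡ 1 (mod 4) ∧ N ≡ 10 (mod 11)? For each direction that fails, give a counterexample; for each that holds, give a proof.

[⇒] Suppose N ≡ 21 (mod 44); write N = 44j + 21. Since 4 ∣ 44, reducing mod 4 gives N ≡ 21 ≡ 1 (mod 4); since 11 ∣ 44, reducing mod 11 gives N ≡ 21 ≡ 10 (mod 11).

[⇐] Conversely, if N ≡ 1 (mod 4) and N ≡ 10 (mod 11), then by the Chinese remainder theorem N ≡ 21 (mod 44). This is exactly N ≡ 21 (mod 44).

Both directions hold; the statement is true.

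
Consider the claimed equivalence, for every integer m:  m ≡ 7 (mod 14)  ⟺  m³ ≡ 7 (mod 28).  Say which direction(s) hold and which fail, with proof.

(⇒) fails; (⇐) holds.

(⟹) This fails: take m = 21. Then 21 ≡ 7 (mod 14), but 21³ = 9261 ≡ 21 (mod 28), not 7.

(⟸) Conversely, the residues r modulo 28 with r³ ≡ 7 (mod 28) are exactly {7}, and each is ≡ 7 (mod 14).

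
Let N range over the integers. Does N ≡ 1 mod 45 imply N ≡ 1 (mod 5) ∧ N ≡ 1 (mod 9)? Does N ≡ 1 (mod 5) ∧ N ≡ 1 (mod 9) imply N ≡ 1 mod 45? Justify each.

(⇒) Suppose N ≡ 1 (mod 45); write N = 45j + 1. Since 5 ∣ 45, reducing mod 5 gives N ≡ 1 (mod 5); since 9 ∣ 45, reducing mod 9 gives N ≡ 1 (mod 9).

(⇐) Conversely, if N ≡ 1 (mod 5) and N ≡ 1 (mod 9), then by the Chinese remainder theorem N ≡ 1 (mod 45). This is exactly N ≡ 1 (mod 45).

Both directions hold.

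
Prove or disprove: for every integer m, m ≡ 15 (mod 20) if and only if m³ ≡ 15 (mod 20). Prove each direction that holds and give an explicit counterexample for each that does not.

[⇐] Suppose m³ ≡ 15 (mod 20). The only residue r in {0, …, 19} with r³ ≡ 15 (mod 20) is r = 15, so m ≡ 15 (mod 20).

[⇒] Suppose m ≡ 15 (mod 20). Write m = 20j + 15. Then (20j + 15)³ = 8000j³ + 18000j² + 13500j + 3375 = 20(400j³ + 900j² + 675j + 168) + 15, so m³ ≡ 15 (mod 20).

Both directions hold; the statement is true.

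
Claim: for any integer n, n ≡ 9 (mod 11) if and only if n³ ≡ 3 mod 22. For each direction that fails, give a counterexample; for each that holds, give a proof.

(→) This fails: take n = 20. Then 20 ≡ 9 (mod 11), but 20³ = 8000 ≡ 14 (mod 22), not 3.

(←) Conversely, the residues r modulo 22 with r³ ≡ 3 (mod 22) are exactly {9}, and each is ≡ 9 (mod 11).

Only the reverse direction holds.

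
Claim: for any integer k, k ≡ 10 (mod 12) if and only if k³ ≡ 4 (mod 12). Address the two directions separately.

(⟹) Suppose k ≡ 10 (mod 12). Write k = 12j + 10. Then (12j + 10)³ = 1728j³ + 4320j² + 3600j + 1000 = 12(144j³ + 360j² + 300j + 83) + 4, so k³ ≡ 4 (mod 12).

(⟸) This fails: take k = 4. Then 4³ = 64 ≡ 4 (mod 12), yet 4 ≡ 4 (mod 12), not 10.

The forward direction holds; the converse fails.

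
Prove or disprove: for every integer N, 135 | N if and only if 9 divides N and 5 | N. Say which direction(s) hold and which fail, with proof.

Only the forward direction holds.

(⇐) This fails: take N = 45. Both 9 ∣ 45 and 5 ∣ 45, yet 45 is not a multiple of 135 (since 45 = 0·135 + 45), so 135 ∤ 45.

(⇒) If 135 ∣ N, write N = 135q. Since 135 = 15·9, N = 9·(15q), so 9 ∣ N; and since 135 = 27·5, N = 5·(27q), so 5 ∣ N.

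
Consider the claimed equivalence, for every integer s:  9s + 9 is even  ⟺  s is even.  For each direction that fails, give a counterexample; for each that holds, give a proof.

(⇒) fails and (⇐) fails.

(⟹) This fails: s = 7 gives 9s + 9 = 72, which is even, but 7 is odd, not even.

(⟸) This also fails: s = 2 is even, but 9s + 9 = 27 is odd, not even.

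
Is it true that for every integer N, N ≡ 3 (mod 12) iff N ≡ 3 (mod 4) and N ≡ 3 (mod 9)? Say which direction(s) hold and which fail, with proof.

Not equivalent: only (⇐) holds.

(⟹) This fails: N = 27 gives 27 ≡ 3 (mod 12) but 27 ≡ 0 (mod 9), so the conjunction on the right does not hold.

(⟸) Conversely, if N ≡ 3 (mod 4) and N ≡ 3 (mod 9), then by the Chinese remainder theorem N ≡ 3 (mod 36). Since 3 ≡ 3 (mod 12) and 12 ∣ 36, we get N ≡ 3 (mod 12).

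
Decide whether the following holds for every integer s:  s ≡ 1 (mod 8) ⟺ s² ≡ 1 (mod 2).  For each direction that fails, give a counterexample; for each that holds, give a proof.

Only the forward direction holds.

(⇒) Suppose s ≡ 1 (mod 8). Then s² ≡ 1² = 1 (mod 8), and since 2 ∣ 8, also s² ≡ 1 (mod 2).

(⇐) This fails: take s = 3. Then 3² = 9 ≡ 1 (mod 2), yet 3 ≡ 3 (mod 8), not 1.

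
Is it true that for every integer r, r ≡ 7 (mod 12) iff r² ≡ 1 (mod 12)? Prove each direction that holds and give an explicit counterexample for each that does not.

(→) Suppose r ≡ 7 (mod 12). Write r = 12j + 7. Then (12j + 7)² = 144j² + 168j + 49 = 12(12j² + 14j + 4) + 1, so r² ≡ 1 (mod 12).

(←) This fails: take r = 1. Then 1² = 1 ≡ 1 (mod 12), yet 1 ≡ 1 (mod 12), not 7.

Only the forward direction holds.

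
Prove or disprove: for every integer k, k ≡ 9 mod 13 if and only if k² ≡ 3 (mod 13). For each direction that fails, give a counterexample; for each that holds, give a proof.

[⇒] Suppose k ≡ 9 mod 13. Write k = 13j + 9. Then (13j + 9)² = 169j² + 234j + 81 = 13(13j² + 18j + 6) + 3, so k² ≡ 3 (mod 13).

[⇐] This fails: take k = 4. Then 4² = 16 ≡ 3 (mod 13), yet 4 ≡ 4 (mod 13), not 9.

The forward direction holds; the converse fails.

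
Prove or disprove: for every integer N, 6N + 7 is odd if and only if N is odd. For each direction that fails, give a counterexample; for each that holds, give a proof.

The forward direction fails; the converse holds.

[⇒] This fails: take N = 0. Then 6N + 7 = 7, which is odd, yet N = 0 is even, not odd.

[⇐] Suppose N is odd. Since 6 is even, 6N is even for every N, so 6N + 7 has the same parity as 7, which is odd. Hence 6N + 7 is odd.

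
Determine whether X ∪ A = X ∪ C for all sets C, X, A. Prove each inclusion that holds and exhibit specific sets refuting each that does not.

(⟹) This inclusion fails. Take C = ∅, X = ∅, A = {1}; then 1 ∈ X ∪ A but 1 ∉ X ∪ C.

(⟸) This inclusion fails. Take C = {1}, X = ∅, A = ∅; then 1 ∈ X ∪ C but 1 ∉ X ∪ A.

Neither inclusion holds.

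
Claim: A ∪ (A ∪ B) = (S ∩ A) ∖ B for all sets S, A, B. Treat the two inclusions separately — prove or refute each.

Only the reverse inclusion holds.

(⟹) This inclusion fails. Take S = ∅, A = {1}, B = ∅; then 1 ∈ A ∪ (A ∪ B) but 1 ∉ (S ∩ A) ∖ B.

(⟸) Let x ∈ (S ∩ A) ∖ B. Then x ∈ S ∩ A and x ∉ B, from which x ∈ A ∪ (A ∪ B).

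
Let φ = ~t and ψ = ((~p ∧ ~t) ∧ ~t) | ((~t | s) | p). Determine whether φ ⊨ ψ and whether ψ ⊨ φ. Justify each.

(←) This fails. Under t = T, p = T, s = F, the left side is false but the right side is true.

(→) Assume the antecedent. If t is true, the antecedent cannot hold. If t is false, the consequent reduces to true regardless of the other variables. Either way the consequent holds.

Only the forward implication holds.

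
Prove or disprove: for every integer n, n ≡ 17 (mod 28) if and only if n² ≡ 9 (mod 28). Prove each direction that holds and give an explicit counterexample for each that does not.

[⇒] Suppose n ≡ 17 (mod 28). Write n = 28j + 17. Then (28j + 17)² = 784j² + 952j + 289 = 28(28j² + 34j + 10) + 9, so n² ≡ 9 (mod 28).

[⇐] This fails: take n = 3. Then 3² = 9 ≡ 9 (mod 28), yet 3 ≡ 3 (mod 28), not 17.

Only the forward direction holds.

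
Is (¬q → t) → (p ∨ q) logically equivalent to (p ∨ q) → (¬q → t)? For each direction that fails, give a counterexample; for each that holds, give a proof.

Neither direction holds.

(⇒) This fails. Under p = T, q = F, t = F, the left side is true but the right side is false.

(⇐) This fails. Under p = F, q = F, t = T, the left side is false but the right side is true.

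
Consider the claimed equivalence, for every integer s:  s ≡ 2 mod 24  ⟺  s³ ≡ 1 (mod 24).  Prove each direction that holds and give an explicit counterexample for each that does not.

(⟹) This fails: take s = 2. Then 2 ≡ 2 (mod 24), but 2³ = 8 ≡ 8 (mod 24), not 1.

(⟸) This fails: take s = 1. Then 1³ = 1 ≡ 1 (mod 24), yet 1 ≡ 1 (mod 24), not 2.

Neither implication holds.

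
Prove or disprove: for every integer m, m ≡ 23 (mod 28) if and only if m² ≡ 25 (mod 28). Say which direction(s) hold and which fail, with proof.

Not equivalent: only (⇒) holds.

(⇐) This fails: take m = 5. Then 5² = 25 ≡ 25 (mod 28), yet 5 ≡ 5 (mod 28), not 23.

(⇒) Suppose m ≡ 23 (mod 28). Write m = 28j + 23. Then (28j + 23)² = 784j² + 1288j + 529 = 28(28j² + 46j + 18) + 25, so m² ≡ 25 (mod 28).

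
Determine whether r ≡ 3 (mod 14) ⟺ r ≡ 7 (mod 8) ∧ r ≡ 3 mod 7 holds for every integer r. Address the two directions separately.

Only the converse holds.

(←) If r ≡ 7 (mod 8) and r ≡ 3 (mod 7), then by the Chinese remainder theorem r ≡ 31 (mod 56). Since 31 ≡ 3 (mod 14) and 14 ∣ 56, we get r ≡ 3 (mod 14).

(→) This fails: r = 17 gives 17 ≡ 3 (mod 14) but 17 ≡ 1 (mod 8), so the conjunction on the right does not hold.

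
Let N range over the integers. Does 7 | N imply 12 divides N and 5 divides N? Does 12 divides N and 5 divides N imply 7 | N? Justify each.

(⟹) This fails: take N = 7. Certainly 7 ∣ 7, but 12 ∤ 7.

(⟸) This fails: take N = 60. Both 12 ∣ 60 and 5 ∣ 60, yet 60 is not a multiple of 7 (since 60 = 8·7 + 4), so 7 ∤ 60.

(⇒) fails and (⇐) fails.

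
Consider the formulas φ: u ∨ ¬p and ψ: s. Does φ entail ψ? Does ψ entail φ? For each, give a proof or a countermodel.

Both directions fail.

(→) This fails. Under s = F, u = F, p = F, the left side is true but the right side is false.

(←) This fails. Under s = T, u = F, p = T, the left side is false but the right side is true.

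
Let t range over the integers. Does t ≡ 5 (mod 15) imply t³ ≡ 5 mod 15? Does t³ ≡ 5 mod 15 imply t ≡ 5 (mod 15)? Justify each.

Both implications hold.

[⇒] Suppose t ≡ 5 (mod 15). Write t = 15j + 5. Then (15j + 5)³ = 3375j³ + 3375j² + 1125j + 125 = 15(225j³ + 225j² + 75j + 8) + 5, so t³ ≡ 5 (mod 15).

[⇐] Conversely, suppose t³ ≡ 5 (mod 15). The only residue r in {0, …, 14} with r³ ≡ 5 (mod 15) is r = 5, so t ≡ 5 (mod 15).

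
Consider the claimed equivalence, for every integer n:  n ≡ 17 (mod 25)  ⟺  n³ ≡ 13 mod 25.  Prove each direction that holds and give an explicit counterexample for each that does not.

(⟹) Suppose n ≡ 17 (mod 25). Write n = 25j + 17. Then (25j + 17)³ = 15625j³ + 31875j² + 21675j + 4913 = 25(625j³ + 1275j² + 867j + 196) + 13, so n³ ≡ 13 (mod 25).

(⟸) Conversely, suppose n³ ≡ 13 (mod 25). The only residue r in {0, …, 24} with r³ ≡ 13 (mod 25) is r = 17, so n ≡ 17 (mod 25).

Equivalent; both directions hold.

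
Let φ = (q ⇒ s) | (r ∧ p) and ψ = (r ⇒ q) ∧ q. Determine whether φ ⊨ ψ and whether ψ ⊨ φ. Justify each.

(⇒) This fails. Under p = F, q = F, s = F, r = F, the left side is true but the right side is false.

(⇐) This fails. Under p = F, q = T, s = F, r = F, the left side is false but the right side is true.

(⇒) fails and (⇐) fails.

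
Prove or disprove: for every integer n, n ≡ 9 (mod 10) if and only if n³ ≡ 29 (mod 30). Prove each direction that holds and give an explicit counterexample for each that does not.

(⟹) This fails: take n = 9. Then 9 ≡ 9 (mod 10), but 9³ = 729 ≡ 9 (mod 30), not 29.

(⟸) Conversely, the residues r modulo 30 with r³ ≡ 29 (mod 30) are exactly {29}, and each is ≡ 9 (mod 10).

Only the reverse direction holds.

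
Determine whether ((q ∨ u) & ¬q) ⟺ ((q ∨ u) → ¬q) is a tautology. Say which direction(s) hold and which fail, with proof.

Only the forward direction holds.

Forward direction. Assume the antecedent. If q is true, the antecedent cannot hold. If q is false, (q ∨ u) → ¬q reduces to true regardless of the other variables. Either way (q ∨ u) → ¬q holds.

Converse. This fails. Under q = F, u = F, the left side is false but the right side is true.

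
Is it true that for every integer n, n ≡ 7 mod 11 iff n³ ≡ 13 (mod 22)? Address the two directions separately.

(⇒) This fails: take n = 18. Then 18 ≡ 7 (mod 11), but 18³ = 5832 ≡ 2 (mod 22), not 13.

(⇐) Conversely, the residues r modulo 22 with r³ ≡ 13 (mod 22) are exactly {7}, and each is ≡ 7 (mod 11).

The forward direction fails; the converse holds.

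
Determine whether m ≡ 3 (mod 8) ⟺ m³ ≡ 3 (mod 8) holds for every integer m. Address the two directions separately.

Forward direction. Suppose m ≡ 3 (mod 8). Write m = 8j + 3. Then (8j + 3)³ = 512j³ + 576j² + 216j + 27 = 8(64j³ + 72j² + 27j + 3) + 3, so m³ ≡ 3 (mod 8).

Converse. Suppose m³ ≡ 3 (mod 8). The only residue r in {0, …, 7} with r³ ≡ 3 (mod 8) is r = 3, so m ≡ 3 (mod 8).

Both directions hold.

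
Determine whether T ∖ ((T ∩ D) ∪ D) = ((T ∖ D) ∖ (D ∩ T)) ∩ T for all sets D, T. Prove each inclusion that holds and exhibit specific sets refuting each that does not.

Forward inclusion. Let x ∈ T ∖ ((T ∩ D) ∪ D). Then x ∈ T and x ∉ D, from which x ∈ ((T ∖ D) ∖ (D ∩ T)) ∩ T.

Reverse inclusion. Let x ∈ ((T ∖ D) ∖ (D ∩ T)) ∩ T. Then x ∈ T and x ∉ D, from which x ∈ T ∖ ((T ∩ D) ∪ D).

Both inclusions hold; the sets are equal.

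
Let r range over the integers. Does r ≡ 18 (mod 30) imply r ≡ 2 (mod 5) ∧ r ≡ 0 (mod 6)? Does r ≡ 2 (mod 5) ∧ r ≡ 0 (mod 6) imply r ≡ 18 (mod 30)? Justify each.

Neither implication holds.

Forward direction. This fails: r = 18 gives 18 ≡ 18 (mod 30) but 18 ≡ 3 (mod 5), so the conjunction on the right does not hold.

Converse. This fails: r = 12 satisfies both congruences on the right (12 ≡ 2 mod 5 and 12 ≡ 0 mod 6) yet 12 ≡ 12 (mod 30), not 18.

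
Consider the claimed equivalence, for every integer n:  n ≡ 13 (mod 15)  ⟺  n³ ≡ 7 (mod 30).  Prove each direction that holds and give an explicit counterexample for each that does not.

(⟹) This fails: take n = 28. Then 28 ≡ 13 (mod 15), but 28³ = 21952 ≡ 22 (mod 30), not 7.

(⟸) Conversely, the residues r modulo 30 with r³ ≡ 7 (mod 30) are exactly {13}, and each is ≡ 13 (mod 15).

Not equivalent: only (⇐) holds.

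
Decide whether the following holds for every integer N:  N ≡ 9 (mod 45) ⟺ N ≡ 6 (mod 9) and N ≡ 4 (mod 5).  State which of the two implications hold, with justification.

(⟹) This fails: N = 9 gives 9 ≡ 9 (mod 45) but 9 ≡ 0 (mod 9), so the conjunction on the right does not hold.

(⟸) This fails: N = 24 satisfies both congruences on the right (24 ≡ 6 mod 9 and 24 ≡ 4 mod 5) yet 24 ≡ 24 (mod 45), not 9.

(⇒) fails and (⇐) fails.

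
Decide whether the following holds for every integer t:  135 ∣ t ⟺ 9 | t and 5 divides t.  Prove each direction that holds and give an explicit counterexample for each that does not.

(⟹) If 135 ∣ t, write t = 135q. Since 135 = 15·9, t = 9·(15q), so 9 ∣ t; and since 135 = 27·5, t = 5·(27q), so 5 ∣ t.

(⟸) This fails: take t = 45. Both 9 ∣ 45 and 5 ∣ 45, yet 45 is not a multiple of 135 (since 45 = 0·135 + 45), so 135 ∤ 45.

Only the forward direction holds.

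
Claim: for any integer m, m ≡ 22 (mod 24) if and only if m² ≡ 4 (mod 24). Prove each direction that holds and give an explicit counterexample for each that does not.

Only the forward direction holds.

Converse. This fails: take m = 2. Then 2² = 4 ≡ 4 (mod 24), yet 2 ≡ 2 (mod 24), not 22.

Forward direction. Suppose m ≡ 22 (mod 24). Write m = 24j + 22. Then (24j + 22)² = 576j² + 1056j + 484 = 24(24j² + 44j + 20) + 4, so m² ≡ 4 (mod 24).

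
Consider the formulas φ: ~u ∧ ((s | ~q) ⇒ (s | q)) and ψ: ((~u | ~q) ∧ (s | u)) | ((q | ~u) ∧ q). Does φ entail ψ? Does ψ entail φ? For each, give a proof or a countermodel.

Only the forward implication holds.

Converse. This fails. Under q = F, s = F, u = T, the left side is false but the right side is true.

Forward direction. Assume the antecedent. If q is true, the consequent reduces to true regardless of the other variables. If q is false, the antecedent forces (q = F, s = T, u = F), and the consequent holds there. Either way the consequent holds.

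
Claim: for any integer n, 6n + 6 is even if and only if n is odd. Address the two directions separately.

(⟹) This fails: take n = 0. Then 6n + 6 = 6, which is even, yet n = 0 is even, not odd.

(⟸) Suppose n is odd. Since 6 is even, 6n is even for every n, so 6n + 6 has the same parity as 6, which is even. Hence 6n + 6 is even.

Only the converse holds.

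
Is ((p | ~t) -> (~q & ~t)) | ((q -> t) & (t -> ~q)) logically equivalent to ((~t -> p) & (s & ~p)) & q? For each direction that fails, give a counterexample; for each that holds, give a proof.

Only the converse holds.

Forward direction. This fails. Under q = F, p = F, t = F, s = F, the left side is true but the right side is false.

Converse. Assume the antecedent. If q is true, the antecedent forces (q = T, p = F, t = T, s = T), and the consequent holds there. If q is false, the antecedent cannot hold. Either way the consequent holds.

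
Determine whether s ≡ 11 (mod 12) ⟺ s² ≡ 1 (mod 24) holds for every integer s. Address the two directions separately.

(⇒) Suppose s ≡ 11 (mod 12). Working modulo 24, s ∈ {11, 23}; for each such r, r² ≡ 1 (mod 24).

(⇐) This fails: take s = 1. Then 1² = 1 ≡ 1 (mod 24), yet 1 ≡ 1 (mod 12), not 11.

Only the forward direction holds.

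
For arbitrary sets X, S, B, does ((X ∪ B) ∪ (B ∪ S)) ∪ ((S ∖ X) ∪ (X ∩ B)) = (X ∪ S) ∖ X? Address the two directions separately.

Only the reverse inclusion holds.

Forward inclusion. This inclusion fails. Take X = {1}, S = ∅, B = ∅; then 1 ∈ ((X ∪ B) ∪ (B ∪ S)) ∪ ((S ∖ X) ∪ (X ∩ B)) but 1 ∉ (X ∪ S) ∖ X.

Reverse inclusion. Let x ∈ (X ∪ S) ∖ X. Then either x ∈ S and x ∉ X, B; or x ∈ S ∩ B and x ∉ X. In each case x ∈ ((X ∪ B) ∪ (B ∪ S)) ∪ ((S ∖ X) ∪ (X ∩ B)), so (X ∪ S) ∖ X ⊆ ((X ∪ B) ∪ (B ∪ S)) ∪ ((S ∖ X) ∪ (X ∩ B)).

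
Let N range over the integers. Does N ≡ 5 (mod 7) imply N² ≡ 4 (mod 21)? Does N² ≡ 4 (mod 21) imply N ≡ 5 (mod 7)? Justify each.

(→) This fails: take N = 12. Then 12 ≡ 5 (mod 7), but 12² = 144 ≡ 18 (mod 21), not 4.

(←) This fails: take N = 2. Then 2² = 4 ≡ 4 (mod 21), yet 2 ≡ 2 (mod 7), not 5.

Both directions fail.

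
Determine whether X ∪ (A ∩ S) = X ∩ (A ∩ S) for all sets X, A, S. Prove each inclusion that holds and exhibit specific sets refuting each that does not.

(⟹) This inclusion fails. Take X = {1}, A = ∅, S = ∅; then 1 ∈ X ∪ (A ∩ S) but 1 ∉ X ∩ (A ∩ S).

(⟸) Let x ∈ X ∩ (A ∩ S). Then x ∈ X ∩ A ∩ S, from which x ∈ X ∪ (A ∩ S).

(⊆) fails; (⊇) holds.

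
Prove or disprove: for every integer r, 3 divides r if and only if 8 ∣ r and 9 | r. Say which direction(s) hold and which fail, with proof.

Only the converse holds.

(→) This fails: take r = 3. Certainly 3 ∣ 3, but 8 ∤ 3.

(←) Suppose 8 ∣ r and 9 ∣ r. Any common multiple of 8 and 9 is a multiple of their lcm; here gcd(8, 9) = 1, so lcm(8, 9) = 8·9 = 72, so 72 ∣ r. Since 3 ∣ 72, it follows that 3 ∣ r.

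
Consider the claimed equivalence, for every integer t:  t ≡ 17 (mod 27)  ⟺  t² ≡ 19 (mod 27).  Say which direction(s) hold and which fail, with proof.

(⟹) Suppose t ≡ 17 (mod 27). Write t = 27j + 17. Then (27j + 17)² = 729j² + 918j + 289 = 27(27j² + 34j + 10) + 19, so t² ≡ 19 (mod 27).

(⟸) This fails: take t = 10. Then 10² = 100 ≡ 19 (mod 27), yet 10 ≡ 10 (mod 27), not 17.

The forward direction holds; the converse fails.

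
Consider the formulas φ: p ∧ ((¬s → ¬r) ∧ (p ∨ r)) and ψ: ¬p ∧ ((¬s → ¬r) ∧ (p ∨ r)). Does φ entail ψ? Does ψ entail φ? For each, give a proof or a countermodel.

Both directions fail.

Forward direction. This fails. Under p = T, r = F, s = F, the left side is true but the right side is false.

Converse. This fails. Under p = F, r = T, s = T, the left side is false but the right side is true.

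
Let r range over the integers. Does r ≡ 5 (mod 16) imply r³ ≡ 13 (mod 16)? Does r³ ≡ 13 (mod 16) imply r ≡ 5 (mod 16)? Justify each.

Converse. Suppose r³ ≡ 13 (mod 16). The only residue r in {0, …, 15} with r³ ≡ 13 (mod 16) is r = 5, so r ≡ 5 (mod 16).

Forward direction. Suppose r ≡ 5 (mod 16). Write r = 16j + 5. Then (16j + 5)³ = 4096j³ + 3840j² + 1200j + 125 = 16(256j³ + 240j² + 75j + 7) + 13, so r³ ≡ 13 (mod 16).

Both directions hold.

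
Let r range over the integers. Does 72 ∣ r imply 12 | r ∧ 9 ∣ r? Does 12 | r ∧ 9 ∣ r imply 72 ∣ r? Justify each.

Not equivalent: only (⇒) holds.

(→) If 72 ∣ r, write r = 72q. Since 72 = 6·12, r = 12·(6q), so 12 ∣ r; and since 72 = 8·9, r = 9·(8q), so 9 ∣ r.

(←) This fails: take r = 36. Both 12 ∣ 36 and 9 ∣ 36, yet 36 is not a multiple of 72 (since 36 = 0·72 + 36), so 72 ∤ 36.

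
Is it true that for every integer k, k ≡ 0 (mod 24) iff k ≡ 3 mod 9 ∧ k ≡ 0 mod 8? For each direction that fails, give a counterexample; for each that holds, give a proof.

(⇒) fails; (⇐) holds.

(⟹) This fails: k = 0 gives 0 ≡ 0 (mod 24) but 0 ≡ 0 (mod 9), so the conjunction on the right does not hold.

(⟸) Conversely, if k ≡ 3 (mod 9) and k ≡ 0 (mod 8), then by the Chinese remainder theorem k ≡ 48 (mod 72). Since 48 ≡ 0 (mod 24) and 24 ∣ 72, we get k ≡ 0 (mod 24).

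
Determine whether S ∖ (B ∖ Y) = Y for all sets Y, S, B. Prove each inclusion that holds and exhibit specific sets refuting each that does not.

(⟹) This inclusion fails. Take Y = ∅, S = {1}, B = ∅; then 1 ∈ S ∖ (B ∖ Y) but 1 ∉ Y.

(⟸) This inclusion fails. Take Y = {1}, S = ∅, B = ∅; then 1 ∈ Y but 1 ∉ S ∖ (B ∖ Y).

(⊆) fails and (⊇) fails.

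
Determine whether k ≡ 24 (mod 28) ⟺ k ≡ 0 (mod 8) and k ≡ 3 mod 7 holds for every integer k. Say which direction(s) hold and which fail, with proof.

The forward direction fails; the converse holds.

(⇒) This fails: k = 52 gives 52 ≡ 24 (mod 28) but 52 ≡ 4 (mod 8), so the conjunction on the right does not hold.

(⇐) Conversely, if k ≡ 0 (mod 8) and k ≡ 3 (mod 7), then by the Chinese remainder theorem k ≡ 24 (mod 56). Since 24 ≡ 24 (mod 28) and 28 ∣ 56, we get k ≡ 24 (mod 28).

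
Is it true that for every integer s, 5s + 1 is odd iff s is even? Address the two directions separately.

(⇒) Suppose 5s + 1 is odd. Since 5 is odd, 5s and s have the same parity, so 5s + 1 ≡ s + 1 (mod 2). As 1 is odd, 5s + 1 is odd exactly when s is even. Thus s is even.

(⇐) Conversely, suppose s is even; write s = 2j. Then 5s + 1 = 5·(2j) + 1 = 2·5j + 1, which is odd.

Both directions hold.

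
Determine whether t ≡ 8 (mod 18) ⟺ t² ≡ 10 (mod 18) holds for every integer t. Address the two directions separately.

Not equivalent: only (⇒) holds.

(⇐) This fails: take t = 10. Then 10² = 100 ≡ 10 (mod 18), yet 10 ≡ 10 (mod 18), not 8.

(⇒) Suppose t ≡ 8 (mod 18). Write t = 18j + 8. Then (18j + 8)² = 324j² + 288j + 64 = 18(18j² + 16j + 3) + 10, so t² ≡ 10 (mod 18).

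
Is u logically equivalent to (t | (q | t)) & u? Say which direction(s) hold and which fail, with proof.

(⟹) This fails. Under u = T, t = F, q = F, the left side is true but the right side is false.

(⟸) Assume the antecedent. If u is true, u reduces to true regardless of the other variables. If u is false, the antecedent cannot hold. Either way u holds.

Only the reverse direction holds.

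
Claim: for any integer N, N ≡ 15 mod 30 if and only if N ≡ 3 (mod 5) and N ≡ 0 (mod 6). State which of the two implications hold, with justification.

(⇒) This fails: N = 15 gives 15 ≡ 15 (mod 30) but 15 ≡ 0 (mod 5), so the conjunction on the right does not hold.

(⇐) This fails: N = 18 satisfies both congruences on the right (18 ≡ 3 mod 5 and 18 ≡ 0 mod 6) yet 18 ≡ 18 (mod 30), not 15.

Neither implication holds.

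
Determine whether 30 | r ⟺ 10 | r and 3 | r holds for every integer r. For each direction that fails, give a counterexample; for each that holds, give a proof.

(⟹) If 30 ∣ r, write r = 30q. Since 30 = 3·10, r = 10·(3q), so 10 ∣ r; and since 30 = 10·3, r = 3·(10q), so 3 ∣ r.

(⟸) Suppose 10 ∣ r and 3 ∣ r. Any common multiple of 10 and 3 is a multiple of their lcm; here gcd(10, 3) = 1, so lcm(10, 3) = 10·3 = 30, so 30 ∣ r.

Both implications hold.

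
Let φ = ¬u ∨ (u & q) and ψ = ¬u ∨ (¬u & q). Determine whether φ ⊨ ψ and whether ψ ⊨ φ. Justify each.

(⟹) This fails. Under q = T, u = T, the left side is true but the right side is false.

(⟸) Assume the antecedent. If q is true, ¬u ∨ (u & q) reduces to true regardless of the other variables. If q is false, the antecedent forces (q = F, u = F), and ¬u ∨ (u & q) holds there. Either way ¬u ∨ (u & q) holds.

The forward direction fails; the converse holds.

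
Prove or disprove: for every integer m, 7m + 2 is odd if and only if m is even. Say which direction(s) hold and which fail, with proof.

(⟹) This fails: m = 3 gives 7m + 2 = 23, which is odd, but 3 is odd, not even.

(⟸) This also fails: m = 2 is even, but 7m + 2 = 16 is even, not odd.

Neither direction holds.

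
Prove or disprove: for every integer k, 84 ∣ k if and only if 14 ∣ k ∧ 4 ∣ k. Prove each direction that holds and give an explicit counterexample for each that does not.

Only the forward implication holds.

(⇒) If 84 ∣ k, write k = 84q. Since 84 = 6·14, k = 14·(6q), so 14 ∣ k; and since 84 = 21·4, k = 4·(21q), so 4 ∣ k.

(⇐) This fails: take k = 28. Both 14 ∣ 28 and 4 ∣ 28, yet 28 is not a multiple of 84 (since 28 = 0·84 + 28), so 84 ∤ 28.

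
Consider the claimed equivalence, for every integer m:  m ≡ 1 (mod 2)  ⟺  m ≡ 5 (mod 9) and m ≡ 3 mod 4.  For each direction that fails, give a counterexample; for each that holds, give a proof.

(→) This fails: m = 1 gives 1 ≡ 1 (mod 2) but 1 ≡ 1 (mod 9), so the conjunction on the right does not hold.

(←) Conversely, if m ≡ 5 (mod 9) and m ≡ 3 (mod 4), then by the Chinese remainder theorem m ≡ 23 (mod 36). Since 23 ≡ 1 (mod 2) and 2 ∣ 36, we get m ≡ 1 (mod 2).

Not equivalent: only (⇐) holds.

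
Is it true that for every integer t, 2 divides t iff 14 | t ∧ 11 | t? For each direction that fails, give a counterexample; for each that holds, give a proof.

(⇒) This fails: take t = 2. Certainly 2 ∣ 2, but 14 ∤ 2.

(⇐) Suppose 14 ∣ t and 11 ∣ t. Any common multiple of 14 and 11 is a multiple of their lcm; here gcd(14, 11) = 1, so lcm(14, 11) = 14·11 = 154, so 154 ∣ t. Since 2 ∣ 154, it follows that 2 ∣ t.

Only the converse holds.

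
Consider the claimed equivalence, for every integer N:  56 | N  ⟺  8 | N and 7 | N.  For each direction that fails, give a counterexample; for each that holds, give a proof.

(⇒) If 56 ∣ N, write N = 56q. Since 56 = 7·8, N = 8·(7q), so 8 ∣ N; and since 56 = 8·7, N = 7·(8q), so 7 ∣ N.

(⇐) Suppose 8 ∣ N and 7 ∣ N. Any common multiple of 8 and 7 is a multiple of their lcm; here gcd(8, 7) = 1, so lcm(8, 7) = 8·7 = 56, so 56 ∣ N.

The biconditional holds.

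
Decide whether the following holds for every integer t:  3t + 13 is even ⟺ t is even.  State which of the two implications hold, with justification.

(→) This fails: t = 3 gives 3t + 13 = 22, which is even, but 3 is odd, not even.

(←) This also fails: t = 4 is even, but 3t + 13 = 25 is odd, not even.

Both directions fail.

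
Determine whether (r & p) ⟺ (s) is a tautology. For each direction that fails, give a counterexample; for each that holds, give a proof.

[⇒] This fails. Under s = F, p = T, r = T, the left side is true but the right side is false.

[⇐] This fails. Under s = T, p = F, r = F, the left side is false but the right side is true.

Both directions fail.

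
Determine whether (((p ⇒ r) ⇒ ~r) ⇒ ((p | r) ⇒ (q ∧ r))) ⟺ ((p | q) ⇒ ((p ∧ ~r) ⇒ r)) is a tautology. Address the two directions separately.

(⇒) Assume the antecedent. If p is true, the antecedent forces (p = T, q = F, r = T) or (p = T, q = T, r = T), and (p | q) ⇒ ((p ∧ ~r) ⇒ r) holds there. If p is false, (p | q) ⇒ ((p ∧ ~r) ⇒ r) reduces to true regardless of the other variables. Either way (p | q) ⇒ ((p ∧ ~r) ⇒ r) holds.

(⇐) Assume the antecedent. If p is true, the antecedent forces (p = T, q = F, r = T) or (p = T, q = T, r = T), and the consequent holds there. If p is false, the consequent reduces to true regardless of the other variables. Either way the consequent holds.

Equivalent; both directions hold.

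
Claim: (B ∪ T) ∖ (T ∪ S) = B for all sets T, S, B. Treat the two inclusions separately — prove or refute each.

Only the forward inclusion holds.

(⊆) Let x ∈ (B ∪ T) ∖ (T ∪ S). Then x ∈ B and x ∉ T, S, from which x ∈ B.

(⊇) This inclusion fails. Take T = {1}, S = ∅, B = {1}; then 1 ∈ B but 1 ∉ (B ∪ T) ∖ (T ∪ S).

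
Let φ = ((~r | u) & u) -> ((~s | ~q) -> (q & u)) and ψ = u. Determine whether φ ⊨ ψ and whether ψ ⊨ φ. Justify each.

Forward direction. This fails. Under q = F, r = F, s = F, u = F, the left side is true but the right side is false.

Converse. This fails. Under q = F, r = F, s = F, u = T, the left side is false but the right side is true.

Neither direction holds.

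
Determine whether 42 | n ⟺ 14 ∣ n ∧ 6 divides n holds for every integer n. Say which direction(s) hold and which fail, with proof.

Both directions hold.

(⟹) If 42 ∣ n, write n = 42q. Since 42 = 3·14, n = 14·(3q), so 14 ∣ n; and since 42 = 7·6, n = 6·(7q), so 6 ∣ n.

(⟸) Suppose 14 ∣ n and 6 ∣ n. Any common multiple of 14 and 6 is a multiple of their lcm; here lcm(14, 6) = 14·6/gcd(14, 6) = 84/2 = 42, so 42 ∣ n.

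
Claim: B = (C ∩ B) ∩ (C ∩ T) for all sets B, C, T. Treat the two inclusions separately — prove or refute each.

(⊆) This inclusion fails. Take B = {1}, C = ∅, T = ∅; then 1 ∈ B but 1 ∉ (C ∩ B) ∩ (C ∩ T).

(⊇) Let x ∈ (C ∩ B) ∩ (C ∩ T). Then x ∈ B ∩ C ∩ T, from which x ∈ B.

Only the reverse inclusion holds.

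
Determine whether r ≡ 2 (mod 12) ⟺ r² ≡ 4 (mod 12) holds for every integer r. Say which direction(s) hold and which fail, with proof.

Forward direction. Suppose r ≡ 2 (mod 12). Write r = 12j + 2. Then (12j + 2)² = 144j² + 48j + 4 = 12(12j² + 4j) + 4, so r² ≡ 4 (mod 12).

Converse. This fails: take r = 4. Then 4² = 16 ≡ 4 (mod 12), yet 4 ≡ 4 (mod 12), not 2.

The forward direction holds; the converse fails.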